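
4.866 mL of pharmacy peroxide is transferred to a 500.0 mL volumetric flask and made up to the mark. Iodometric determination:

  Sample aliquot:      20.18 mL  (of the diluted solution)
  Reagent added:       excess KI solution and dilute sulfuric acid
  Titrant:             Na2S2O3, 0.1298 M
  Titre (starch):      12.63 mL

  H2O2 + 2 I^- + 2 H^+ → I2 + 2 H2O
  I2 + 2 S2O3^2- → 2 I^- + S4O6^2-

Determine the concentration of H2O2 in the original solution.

4.174 M

n(S2O3^2-) = 0.01263 × 0.1298 = 1.639 × 10^-3 mol
n(I2) = n(S2O3^2-)/2 = 8.197 × 10^-4 mol
n(H2O2) in the aliquot = 8.197 × 10^-4 mol (1:1 ratio)
[H2O2]_dilute = 8.197 × 10^-4 / 0.02018 = 0.04062 mol/L
[H2O2]_original = 0.04062 × 500.0/4.866 = 4.174 mol/L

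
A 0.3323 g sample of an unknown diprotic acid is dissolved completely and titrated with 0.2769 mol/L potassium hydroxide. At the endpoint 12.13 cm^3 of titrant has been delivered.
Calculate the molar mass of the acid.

n(KOH) = 0.01213 L × 0.2769 mol/L = 3.359 × 10^-3 mol
From the 1:2 ratio, n(H2A) = 1/2 × 3.359 × 10^-3 = 1.679 × 10^-3 mol
M = m / n = 0.3323 g / 1.679 × 10^-3 mol = 197.9 g/mol

197.9 g/mol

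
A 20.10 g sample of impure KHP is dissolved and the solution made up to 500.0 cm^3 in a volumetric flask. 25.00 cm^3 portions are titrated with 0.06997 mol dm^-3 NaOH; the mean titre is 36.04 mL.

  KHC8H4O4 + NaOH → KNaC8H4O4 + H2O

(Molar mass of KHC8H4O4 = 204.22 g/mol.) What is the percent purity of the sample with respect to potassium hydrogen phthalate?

n(NaOH) per titration = 0.03604 × 0.06997 = 2.522 × 10^-3 mol
n(KHC8H4O4) in each aliquot = 2.522 × 10^-3 mol (1:1 ratio)
n(KHC8H4O4) in the whole flask = 2.522 × 10^-3 × 500.0/25.00 = 0.05043 mol
mass of KHC8H4O4 = 0.05043 × 204.22 = 10.30 g
% KHC8H4O4 = 10.30 / 20.10 × 100 = 51.24 %

51.24 %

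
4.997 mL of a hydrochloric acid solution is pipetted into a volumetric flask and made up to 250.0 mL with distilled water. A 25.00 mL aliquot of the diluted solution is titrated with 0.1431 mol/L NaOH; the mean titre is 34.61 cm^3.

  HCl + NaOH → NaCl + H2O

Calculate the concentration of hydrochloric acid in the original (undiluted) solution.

9.911 mol/L

n(NaOH) = 0.03461 × 0.1431 = 4.953 × 10^-3 mol
n(HCl) in the aliquot = 4.953 × 10^-3 mol (1:1 ratio)
[HCl]_dilute = 4.953 × 10^-3 / 0.02500 = 0.1981 mol/L
Dilution factor = 250.0 / 4.997 = 50.03
[HCl]_stock = 0.1981 × 50.03 = 9.911 mol/L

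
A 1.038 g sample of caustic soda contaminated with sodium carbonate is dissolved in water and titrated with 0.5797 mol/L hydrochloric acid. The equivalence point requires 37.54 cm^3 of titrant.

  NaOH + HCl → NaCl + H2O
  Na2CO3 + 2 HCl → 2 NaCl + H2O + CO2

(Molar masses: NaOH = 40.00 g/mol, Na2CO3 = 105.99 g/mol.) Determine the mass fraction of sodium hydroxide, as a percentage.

34.18 %

n(HCl) = 0.03754 × 0.5797 = 0.02176 mol
Let x = n(NaOH), y = n(Na2CO3).
Titrant: 1x + 2y = 0.02176;  mass: 40.00x + 105.99y = 1.038
Solving, x = 8.871 × 10^-3 mol, y = 6.446 × 10^-3 mol
mass of NaOH = 8.871 × 10^-3 × 40.00 = 0.3548 g
% NaOH = 0.3548 / 1.038 × 100 = 34.18 %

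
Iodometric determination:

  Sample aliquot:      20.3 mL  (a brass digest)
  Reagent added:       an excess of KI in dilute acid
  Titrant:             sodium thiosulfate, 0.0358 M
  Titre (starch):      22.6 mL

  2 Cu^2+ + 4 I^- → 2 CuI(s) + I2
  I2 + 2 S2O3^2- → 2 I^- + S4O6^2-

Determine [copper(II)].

n(S2O3^2-) = 0.0226 × 0.0358 = 8.09 × 10^-4 mol
n(I2) = n(S2O3^2-)/2 = 4.05 × 10^-4 mol
From the 2:1 ratio, n(Cu2+) in the aliquot = 2/1 × 4.05 × 10^-4 = 8.09 × 10^-4 mol
[Cu2+] = 8.09 × 10^-4 / 0.0203 = 0.0399 mol/L

0.0399 M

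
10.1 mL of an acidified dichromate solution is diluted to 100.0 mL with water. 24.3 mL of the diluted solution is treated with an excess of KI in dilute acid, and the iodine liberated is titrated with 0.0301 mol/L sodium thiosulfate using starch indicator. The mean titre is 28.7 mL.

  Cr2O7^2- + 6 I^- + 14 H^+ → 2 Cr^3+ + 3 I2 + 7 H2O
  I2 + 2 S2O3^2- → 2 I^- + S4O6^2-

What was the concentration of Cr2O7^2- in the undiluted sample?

0.0587 mol/L

n(S2O3^2-) = 0.0287 × 0.0301 = 8.64 × 10^-4 mol
n(I2) = n(S2O3^2-)/2 = 4.32 × 10^-4 mol
From the 1:3 ratio, n(Cr2O7^2-) in the aliquot = 1/3 × 4.32 × 10^-4 = 1.44 × 10^-4 mol
[Cr2O7^2-]_dilute = 1.44 × 10^-4 / 0.0243 = 0.00593 mol/L
[Cr2O7^2-]_original = 0.00593 × 100.0/10.1 = 0.0587 mol/L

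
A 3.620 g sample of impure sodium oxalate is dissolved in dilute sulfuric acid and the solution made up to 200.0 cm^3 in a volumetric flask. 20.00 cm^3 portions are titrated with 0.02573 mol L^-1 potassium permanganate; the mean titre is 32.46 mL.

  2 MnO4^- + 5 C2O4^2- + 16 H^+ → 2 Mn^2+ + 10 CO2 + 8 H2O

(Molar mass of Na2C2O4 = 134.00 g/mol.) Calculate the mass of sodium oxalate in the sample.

2.798 g

n(KMnO4) per titration = 0.03246 × 0.02573 = 8.352 × 10^-4 mol
From the 5:2 ratio, n(Na2C2O4) in each aliquot = 5/2 × 8.352 × 10^-4 = 2.088 × 10^-3 mol
n(Na2C2O4) in the whole flask = 2.088 × 10^-3 × 200.0/20.00 = 0.02088 mol
mass of Na2C2O4 = 0.02088 × 134.00 = 2.798 g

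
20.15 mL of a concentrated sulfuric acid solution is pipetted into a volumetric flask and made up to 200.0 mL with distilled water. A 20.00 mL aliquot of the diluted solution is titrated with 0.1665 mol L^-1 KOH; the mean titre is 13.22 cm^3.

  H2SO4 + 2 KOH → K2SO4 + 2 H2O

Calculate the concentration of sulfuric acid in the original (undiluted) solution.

0.5462 mol/L

n(KOH) = 0.01322 × 0.1665 = 2.201 × 10^-3 mol
From the 1:2 ratio, n(H2SO4) in the aliquot = 1/2 × 2.201 × 10^-3 = 1.101 × 10^-3 mol
[H2SO4]_dilute = 1.101 × 10^-3 / 0.02000 = 0.05503 mol/L
Dilution factor = 200.0 / 20.15 = 9.926
[H2SO4]_stock = 0.05503 × 9.926 = 0.5462 mol/L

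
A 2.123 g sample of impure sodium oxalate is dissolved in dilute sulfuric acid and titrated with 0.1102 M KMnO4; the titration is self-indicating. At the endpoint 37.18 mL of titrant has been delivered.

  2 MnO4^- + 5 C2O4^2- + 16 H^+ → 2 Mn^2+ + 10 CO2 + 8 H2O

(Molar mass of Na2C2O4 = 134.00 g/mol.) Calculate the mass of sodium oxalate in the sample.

n(KMnO4) = 0.03718 L × 0.1102 mol/L = 4.097 × 10^-3 mol
From the 5:2 ratio, n(Na2C2O4) = 5/2 × 4.097 × 10^-3 = 0.01024 mol
mass of Na2C2O4 = 0.01024 × 134.00 g/mol = 1.373 g

1.373 g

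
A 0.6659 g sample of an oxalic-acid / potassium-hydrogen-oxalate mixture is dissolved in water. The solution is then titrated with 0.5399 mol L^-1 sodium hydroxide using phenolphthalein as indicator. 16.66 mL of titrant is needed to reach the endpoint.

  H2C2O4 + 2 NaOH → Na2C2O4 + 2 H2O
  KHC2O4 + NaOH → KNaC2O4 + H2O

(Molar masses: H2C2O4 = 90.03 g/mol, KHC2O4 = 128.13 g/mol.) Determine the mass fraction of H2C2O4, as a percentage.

n(NaOH) = 0.01666 × 0.5399 = 8.995 × 10^-3 mol
Let x = n(H2C2O4), y = n(KHC2O4).
Titrant: 2x + 1y = 8.995 × 10^-3;  mass: 90.03x + 128.13y = 0.6659
Solving, x = 2.927 × 10^-3 mol, y = 3.140 × 10^-3 mol
mass of H2C2O4 = 2.927 × 10^-3 × 90.03 = 0.2635 g
% H2C2O4 = 0.2635 / 0.6659 × 100 = 39.58 %

39.58 %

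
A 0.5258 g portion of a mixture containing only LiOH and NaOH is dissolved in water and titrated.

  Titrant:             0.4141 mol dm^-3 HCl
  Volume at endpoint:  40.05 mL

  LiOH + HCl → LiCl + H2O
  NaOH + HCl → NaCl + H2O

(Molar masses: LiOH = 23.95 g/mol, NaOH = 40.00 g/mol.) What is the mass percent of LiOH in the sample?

39.05 %

n(HCl) = 0.04005 × 0.4141 = 0.01658 mol
Let x = n(LiOH), y = n(NaOH).
Titrant: 1x + 1y = 0.01658;  mass: 23.95x + 40.00y = 0.5258
Solving, x = 8.572 × 10^-3 mol, y = 8.012 × 10^-3 mol
mass of LiOH = 8.572 × 10^-3 × 23.95 = 0.2053 g
% LiOH = 0.2053 / 0.5258 × 100 = 39.05 %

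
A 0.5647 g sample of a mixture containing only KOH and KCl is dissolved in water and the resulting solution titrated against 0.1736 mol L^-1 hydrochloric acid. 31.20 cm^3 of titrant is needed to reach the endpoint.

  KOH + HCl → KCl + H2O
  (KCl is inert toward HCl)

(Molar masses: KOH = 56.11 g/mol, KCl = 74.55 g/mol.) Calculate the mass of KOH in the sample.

n(HCl) = 0.03120 × 0.1736 = 5.416 × 10^-3 mol
Let x = n(KOH), y = n(KCl).
Titrant: 1x = 5.416 × 10^-3;  mass: 56.11x + 74.55y = 0.5647
Solving, x = 5.416 × 10^-3 mol, y = 3.498 × 10^-3 mol
mass of KOH = 5.416 × 10^-3 × 56.11 = 0.3039 g

0.3039 g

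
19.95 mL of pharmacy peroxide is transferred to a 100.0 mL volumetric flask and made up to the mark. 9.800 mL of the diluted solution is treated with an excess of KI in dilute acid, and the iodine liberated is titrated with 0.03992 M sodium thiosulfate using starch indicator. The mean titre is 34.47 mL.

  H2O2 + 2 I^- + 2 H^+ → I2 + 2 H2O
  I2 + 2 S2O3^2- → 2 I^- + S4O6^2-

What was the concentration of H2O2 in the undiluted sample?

n(S2O3^2-) = 0.03447 × 0.03992 = 1.376 × 10^-3 mol
n(I2) = n(S2O3^2-)/2 = 6.880 × 10^-4 mol
n(H2O2) in the aliquot = 6.880 × 10^-4 mol (1:1 ratio)
[H2O2]_dilute = 6.880 × 10^-4 / 0.009800 = 0.07021 mol/L
[H2O2]_original = 0.07021 × 100.0/19.95 = 0.3519 mol/L

0.3519 M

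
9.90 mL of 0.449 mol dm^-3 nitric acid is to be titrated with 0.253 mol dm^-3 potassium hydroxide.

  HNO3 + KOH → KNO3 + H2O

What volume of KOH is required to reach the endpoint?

17.6 mL

n(HNO3) = 0.00990 L × 0.449 mol/L = 4.45 × 10^-3 mol
n(KOH) = 4.45 × 10^-3 mol (1:1 stoichiometry)
V(KOH) = 4.45 × 10^-3 mol / 0.253 mol/L = 0.0176 L = 17.6 mL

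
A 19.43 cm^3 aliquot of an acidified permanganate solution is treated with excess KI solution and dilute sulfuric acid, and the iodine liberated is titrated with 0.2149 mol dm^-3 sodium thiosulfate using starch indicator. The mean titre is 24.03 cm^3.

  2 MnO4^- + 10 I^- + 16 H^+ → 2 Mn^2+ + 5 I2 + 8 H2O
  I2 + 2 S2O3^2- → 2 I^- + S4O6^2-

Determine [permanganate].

0.05316 mol/L

n(S2O3^2-) = 0.02403 × 0.2149 = 5.164 × 10^-3 mol
n(I2) = n(S2O3^2-)/2 = 2.582 × 10^-3 mol
From the 2:5 ratio, n(MnO4^-) in the aliquot = 2/5 × 2.582 × 10^-3 = 1.033 × 10^-3 mol
[MnO4^-] = 1.033 × 10^-3 / 0.01943 = 0.05316 mol/L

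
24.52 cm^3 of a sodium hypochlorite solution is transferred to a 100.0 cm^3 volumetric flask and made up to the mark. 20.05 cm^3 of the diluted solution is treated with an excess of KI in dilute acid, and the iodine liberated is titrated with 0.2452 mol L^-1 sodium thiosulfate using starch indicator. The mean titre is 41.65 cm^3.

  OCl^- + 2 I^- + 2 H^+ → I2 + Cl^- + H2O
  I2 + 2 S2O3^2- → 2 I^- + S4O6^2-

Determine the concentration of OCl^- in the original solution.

n(S2O3^2-) = 0.04165 × 0.2452 = 0.01021 mol
n(I2) = n(S2O3^2-)/2 = 5.106 × 10^-3 mol
n(OCl^-) in the aliquot = 5.106 × 10^-3 mol (1:1 ratio)
[OCl^-]_dilute = 5.106 × 10^-3 / 0.02005 = 0.2547 mol/L
[OCl^-]_original = 0.2547 × 100.0/24.52 = 1.039 mol/L

1.039 mol/L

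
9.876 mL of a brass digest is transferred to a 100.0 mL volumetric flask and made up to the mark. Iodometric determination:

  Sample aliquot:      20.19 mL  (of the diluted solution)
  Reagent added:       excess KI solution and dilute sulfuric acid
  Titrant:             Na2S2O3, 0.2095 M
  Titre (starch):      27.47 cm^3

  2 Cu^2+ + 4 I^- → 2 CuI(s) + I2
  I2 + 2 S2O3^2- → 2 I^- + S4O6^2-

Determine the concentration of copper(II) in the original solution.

2.886 M

n(S2O3^2-) = 0.02747 × 0.2095 = 5.755 × 10^-3 mol
n(I2) = n(S2O3^2-)/2 = 2.877 × 10^-3 mol
From the 2:1 ratio, n(Cu2+) in the aliquot = 2/1 × 2.877 × 10^-3 = 5.755 × 10^-3 mol
[Cu2+]_dilute = 5.755 × 10^-3 / 0.02019 = 0.2850 mol/L
[Cu2+]_original = 0.2850 × 100.0/9.876 = 2.886 mol/L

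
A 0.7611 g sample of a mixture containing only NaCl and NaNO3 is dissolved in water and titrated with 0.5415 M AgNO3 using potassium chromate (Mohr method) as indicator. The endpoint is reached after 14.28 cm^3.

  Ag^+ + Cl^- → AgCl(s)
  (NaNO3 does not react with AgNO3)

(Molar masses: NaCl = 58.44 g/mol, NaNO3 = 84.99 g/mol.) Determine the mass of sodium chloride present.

0.4519 g

n(AgNO3) = 0.01428 × 0.5415 = 7.733 × 10^-3 mol
Let x = n(NaCl), y = n(NaNO3).
Titrant: 1x = 7.733 × 10^-3;  mass: 58.44x + 84.99y = 0.7611
Solving, x = 7.733 × 10^-3 mol, y = 3.638 × 10^-3 mol
mass of NaCl = 7.733 × 10^-3 × 58.44 = 0.4519 g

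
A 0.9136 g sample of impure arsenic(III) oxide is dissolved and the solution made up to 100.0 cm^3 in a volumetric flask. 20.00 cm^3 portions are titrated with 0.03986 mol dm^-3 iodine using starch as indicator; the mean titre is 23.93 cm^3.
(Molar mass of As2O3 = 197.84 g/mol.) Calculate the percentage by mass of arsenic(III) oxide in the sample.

As2O3 + 2 I2 + 2 H2O → As2O5 + 4 HI
n(I2) per titration = 0.02393 × 0.03986 = 9.538 × 10^-4 mol
From the 1:2 ratio, n(As2O3) in each aliquot = 1/2 × 9.538 × 10^-4 = 4.769 × 10^-4 mol
n(As2O3) in the whole flask = 4.769 × 10^-4 × 100.0/20.00 = 2.385 × 10^-3 mol
mass of As2O3 = 2.385 × 10^-3 × 197.84 = 0.4718 g
% As2O3 = 0.4718 / 0.9136 × 100 = 51.64 %

51.64 %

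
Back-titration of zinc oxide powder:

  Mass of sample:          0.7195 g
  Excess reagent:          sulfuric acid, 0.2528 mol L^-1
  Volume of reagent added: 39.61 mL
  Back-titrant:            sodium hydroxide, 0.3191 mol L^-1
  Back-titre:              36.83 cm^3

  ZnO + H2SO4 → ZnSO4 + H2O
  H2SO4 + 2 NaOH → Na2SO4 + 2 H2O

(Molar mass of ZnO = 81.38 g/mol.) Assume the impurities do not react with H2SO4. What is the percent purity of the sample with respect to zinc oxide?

n(H2SO4) added = 0.03961 × 0.2528 = 0.01001 mol
n(NaOH) used in back-titration = 0.03683 × 0.3191 = 0.01175 mol
From the 1:2 ratio, n(H2SO4) left over = 1/2 × 0.01175 = 5.876 × 10^-3 mol
n(H2SO4) consumed by analyte = 0.01001 − 5.876 × 10^-3 = 4.137 × 10^-3 mol
n(ZnO) = 4.137 × 10^-3 mol (1:1 ratio)
mass of ZnO = 4.137 × 10^-3 × 81.38 = 0.3367 g
% ZnO = 0.3367 / 0.7195 × 100 = 46.79 %

46.79 %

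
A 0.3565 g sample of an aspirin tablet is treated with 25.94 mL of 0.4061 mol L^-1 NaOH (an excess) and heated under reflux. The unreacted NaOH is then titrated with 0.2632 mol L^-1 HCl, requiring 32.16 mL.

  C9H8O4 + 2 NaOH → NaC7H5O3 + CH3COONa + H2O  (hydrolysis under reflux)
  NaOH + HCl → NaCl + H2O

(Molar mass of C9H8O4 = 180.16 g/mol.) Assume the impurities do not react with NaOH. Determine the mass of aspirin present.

0.1864 g

n(NaOH) added = 0.02594 × 0.4061 = 0.01053 mol
n(HCl) used in back-titration = 0.03216 × 0.2632 = 8.465 × 10^-3 mol
n(NaOH) left over = 8.465 × 10^-3 mol (1:1 ratio)
n(NaOH) consumed by analyte = 0.01053 − 8.465 × 10^-3 = 2.070 × 10^-3 mol
From the 1:2 ratio, n(C9H8O4) = 1/2 × 2.070 × 10^-3 = 1.035 × 10^-3 mol
mass of C9H8O4 = 1.035 × 10^-3 × 180.16 = 0.1864 g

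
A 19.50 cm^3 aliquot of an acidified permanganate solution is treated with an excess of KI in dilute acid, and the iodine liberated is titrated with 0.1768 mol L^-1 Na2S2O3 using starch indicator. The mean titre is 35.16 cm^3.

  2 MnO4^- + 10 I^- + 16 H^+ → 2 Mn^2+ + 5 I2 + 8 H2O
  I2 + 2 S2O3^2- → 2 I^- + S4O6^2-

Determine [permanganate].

0.06376 mol/L

n(S2O3^2-) = 0.03516 × 0.1768 = 6.216 × 10^-3 mol
n(I2) = n(S2O3^2-)/2 = 3.108 × 10^-3 mol
From the 2:5 ratio, n(MnO4^-) in the aliquot = 2/5 × 3.108 × 10^-3 = 1.243 × 10^-3 mol
[MnO4^-] = 1.243 × 10^-3 / 0.01950 = 0.06376 mol/L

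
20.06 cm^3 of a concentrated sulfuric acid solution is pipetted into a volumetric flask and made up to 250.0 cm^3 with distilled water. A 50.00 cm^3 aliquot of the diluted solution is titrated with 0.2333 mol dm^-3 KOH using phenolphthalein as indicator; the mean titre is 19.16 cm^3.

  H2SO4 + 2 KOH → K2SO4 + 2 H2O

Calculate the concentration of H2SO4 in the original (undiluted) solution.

0.5571 mol/L

n(KOH) = 0.01916 × 0.2333 = 4.470 × 10^-3 mol
From the 1:2 ratio, n(H2SO4) in the aliquot = 1/2 × 4.470 × 10^-3 = 2.235 × 10^-3 mol
[H2SO4]_dilute = 2.235 × 10^-3 / 0.05000 = 0.04470 mol/L
Dilution factor = 250.0 / 20.06 = 12.46
[H2SO4]_stock = 0.04470 × 12.46 = 0.5571 mol/L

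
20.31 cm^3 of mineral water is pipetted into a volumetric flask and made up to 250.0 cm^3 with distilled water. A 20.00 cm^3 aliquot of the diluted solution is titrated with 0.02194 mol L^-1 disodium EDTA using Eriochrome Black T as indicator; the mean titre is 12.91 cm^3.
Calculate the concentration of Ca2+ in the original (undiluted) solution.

Ca^2+ + EDTA^4- → [Ca(EDTA)]^2-
n(EDTA) = 0.01291 × 0.02194 = 2.832 × 10^-4 mol
n(Ca2+) in the aliquot = 2.832 × 10^-4 mol (1:1 ratio)
[Ca2+]_dilute = 2.832 × 10^-4 / 0.02000 = 0.01416 mol/L
Dilution factor = 250.0 / 20.31 = 12.31
[Ca2+]_stock = 0.01416 × 12.31 = 0.1743 mol/L

0.1743 mol/L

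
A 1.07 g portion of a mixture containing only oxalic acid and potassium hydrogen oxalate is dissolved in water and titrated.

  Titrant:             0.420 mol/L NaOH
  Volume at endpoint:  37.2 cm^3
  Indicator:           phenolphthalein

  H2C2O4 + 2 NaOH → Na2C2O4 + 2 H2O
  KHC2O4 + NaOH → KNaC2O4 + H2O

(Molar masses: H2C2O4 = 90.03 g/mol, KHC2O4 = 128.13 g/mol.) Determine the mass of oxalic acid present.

n(NaOH) = 0.0372 × 0.420 = 0.0156 mol
Let x = n(H2C2O4), y = n(KHC2O4).
Titrant: 2x + 1y = 0.0156;  mass: 90.03x + 128.13y = 1.07
Solving, x = 5.61 × 10^-3 mol, y = 4.41 × 10^-3 mol
mass of H2C2O4 = 5.61 × 10^-3 × 90.03 = 0.505 g

0.505 g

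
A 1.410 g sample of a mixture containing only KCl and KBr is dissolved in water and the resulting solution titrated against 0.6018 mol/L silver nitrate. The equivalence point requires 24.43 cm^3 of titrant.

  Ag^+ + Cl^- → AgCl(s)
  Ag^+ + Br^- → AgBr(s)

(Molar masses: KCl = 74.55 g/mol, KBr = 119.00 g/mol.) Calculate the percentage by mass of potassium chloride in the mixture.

n(AgNO3) = 0.02443 × 0.6018 = 0.01470 mol
Let x = n(KCl), y = n(KBr).
Titrant: 1x + 1y = 0.01470;  mass: 74.55x + 119.00y = 1.410
Solving, x = 7.639 × 10^-3 mol, y = 7.063 × 10^-3 mol
mass of KCl = 7.639 × 10^-3 × 74.55 = 0.5695 g
% KCl = 0.5695 / 1.410 × 100 = 40.39 %

40.39 %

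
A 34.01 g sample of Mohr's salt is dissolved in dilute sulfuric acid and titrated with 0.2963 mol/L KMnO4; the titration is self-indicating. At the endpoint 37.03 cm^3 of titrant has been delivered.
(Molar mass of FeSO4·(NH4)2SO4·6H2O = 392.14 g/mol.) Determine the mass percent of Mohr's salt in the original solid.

63.25 %

MnO4^- + 5 Fe^2+ + 8 H^+ → Mn^2+ + 5 Fe^3+ + 4 H2O
n(KMnO4) = 0.03703 L × 0.2963 mol/L = 0.01097 mol
From the 5:1 ratio, n(FeSO4·(NH4)2SO4·6H2O) = 5/1 × 0.01097 = 0.05486 mol
mass of FeSO4·(NH4)2SO4·6H2O = 0.05486 × 392.14 g/mol = 21.51 g
% FeSO4·(NH4)2SO4·6H2O = 21.51 / 34.01 × 100 = 63.25 %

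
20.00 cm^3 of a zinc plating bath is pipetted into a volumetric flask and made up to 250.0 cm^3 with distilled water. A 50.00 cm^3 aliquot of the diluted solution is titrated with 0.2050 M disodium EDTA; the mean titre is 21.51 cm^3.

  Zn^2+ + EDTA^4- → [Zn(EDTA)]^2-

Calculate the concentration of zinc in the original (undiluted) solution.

n(EDTA) = 0.02151 × 0.2050 = 4.410 × 10^-3 mol
n(Zn2+) in the aliquot = 4.410 × 10^-3 mol (1:1 ratio)
[Zn2+]_dilute = 4.410 × 10^-3 / 0.05000 = 0.08819 mol/L
Dilution factor = 250.0 / 20.00 = 12.50
[Zn2+]_stock = 0.08819 × 12.50 = 1.102 mol/L

1.102 M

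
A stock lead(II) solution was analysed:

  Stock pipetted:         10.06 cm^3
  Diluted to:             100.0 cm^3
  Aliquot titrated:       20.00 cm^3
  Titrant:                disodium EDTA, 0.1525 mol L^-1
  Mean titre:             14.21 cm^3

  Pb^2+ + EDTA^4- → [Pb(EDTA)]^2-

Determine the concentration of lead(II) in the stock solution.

1.077 mol/L

n(EDTA) = 0.01421 × 0.1525 = 2.167 × 10^-3 mol
n(Pb2+) in the aliquot = 2.167 × 10^-3 mol (1:1 ratio)
[Pb2+]_dilute = 2.167 × 10^-3 / 0.02000 = 0.1084 mol/L
Dilution factor = 100.0 / 10.06 = 9.940
[Pb2+]_stock = 0.1084 × 9.940 = 1.077 mol/L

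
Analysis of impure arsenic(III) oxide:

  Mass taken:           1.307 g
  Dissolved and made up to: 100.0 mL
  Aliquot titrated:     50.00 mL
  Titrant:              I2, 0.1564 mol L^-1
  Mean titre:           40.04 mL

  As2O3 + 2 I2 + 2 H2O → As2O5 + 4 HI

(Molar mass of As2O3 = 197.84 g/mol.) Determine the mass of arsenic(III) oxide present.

n(I2) per titration = 0.04004 × 0.1564 = 6.262 × 10^-3 mol
From the 1:2 ratio, n(As2O3) in each aliquot = 1/2 × 6.262 × 10^-3 = 3.131 × 10^-3 mol
n(As2O3) in the whole flask = 3.131 × 10^-3 × 100.0/50.00 = 6.262 × 10^-3 mol
mass of As2O3 = 6.262 × 10^-3 × 197.84 = 1.239 g

1.239 g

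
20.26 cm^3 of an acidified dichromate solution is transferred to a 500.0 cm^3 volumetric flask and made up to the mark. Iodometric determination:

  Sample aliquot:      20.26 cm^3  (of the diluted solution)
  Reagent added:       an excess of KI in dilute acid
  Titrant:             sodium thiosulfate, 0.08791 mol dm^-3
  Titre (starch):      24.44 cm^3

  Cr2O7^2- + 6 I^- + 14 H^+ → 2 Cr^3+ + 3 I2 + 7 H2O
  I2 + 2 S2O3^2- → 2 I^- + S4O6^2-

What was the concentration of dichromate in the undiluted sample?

n(S2O3^2-) = 0.02444 × 0.08791 = 2.149 × 10^-3 mol
n(I2) = n(S2O3^2-)/2 = 1.074 × 10^-3 mol
From the 1:3 ratio, n(Cr2O7^2-) in the aliquot = 1/3 × 1.074 × 10^-3 = 3.581 × 10^-4 mol
[Cr2O7^2-]_dilute = 3.581 × 10^-4 / 0.02026 = 0.01767 mol/L
[Cr2O7^2-]_original = 0.01767 × 500.0/20.26 = 0.4362 mol/L

0.4362 mol/L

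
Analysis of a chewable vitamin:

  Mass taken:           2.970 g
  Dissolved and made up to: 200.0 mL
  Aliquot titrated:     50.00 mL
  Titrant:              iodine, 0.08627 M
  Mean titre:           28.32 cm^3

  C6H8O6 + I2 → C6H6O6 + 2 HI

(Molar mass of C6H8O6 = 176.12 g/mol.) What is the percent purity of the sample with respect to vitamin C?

n(I2) per titration = 0.02832 × 0.08627 = 2.443 × 10^-3 mol
n(C6H8O6) in each aliquot = 2.443 × 10^-3 mol (1:1 ratio)
n(C6H8O6) in the whole flask = 2.443 × 10^-3 × 200.0/50.00 = 9.773 × 10^-3 mol
mass of C6H8O6 = 9.773 × 10^-3 × 176.12 = 1.721 g
% C6H8O6 = 1.721 / 2.970 × 100 = 57.95 %

57.95 %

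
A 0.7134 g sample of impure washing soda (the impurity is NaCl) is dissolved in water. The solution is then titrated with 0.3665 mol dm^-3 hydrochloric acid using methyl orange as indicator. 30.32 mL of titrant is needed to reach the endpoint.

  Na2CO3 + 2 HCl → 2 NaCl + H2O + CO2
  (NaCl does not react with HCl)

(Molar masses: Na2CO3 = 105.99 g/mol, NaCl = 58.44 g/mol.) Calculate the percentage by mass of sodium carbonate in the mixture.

n(HCl) = 0.03032 × 0.3665 = 0.01111 mol
Let x = n(Na2CO3), y = n(NaCl).
Titrant: 2x = 0.01111;  mass: 105.99x + 58.44y = 0.7134
Solving, x = 5.556 × 10^-3 mol, y = 2.130 × 10^-3 mol
mass of Na2CO3 = 5.556 × 10^-3 × 105.99 = 0.5889 g
% Na2CO3 = 0.5889 / 0.7134 × 100 = 82.55 %

82.55 %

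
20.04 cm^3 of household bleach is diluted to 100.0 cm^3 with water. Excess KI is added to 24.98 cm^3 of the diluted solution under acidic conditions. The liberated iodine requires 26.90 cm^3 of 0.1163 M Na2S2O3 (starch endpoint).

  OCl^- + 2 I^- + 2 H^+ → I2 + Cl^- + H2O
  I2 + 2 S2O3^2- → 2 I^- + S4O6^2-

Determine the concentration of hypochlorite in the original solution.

n(S2O3^2-) = 0.02690 × 0.1163 = 3.128 × 10^-3 mol
n(I2) = n(S2O3^2-)/2 = 1.564 × 10^-3 mol
n(OCl^-) in the aliquot = 1.564 × 10^-3 mol (1:1 ratio)
[OCl^-]_dilute = 1.564 × 10^-3 / 0.02498 = 0.06262 mol/L
[OCl^-]_original = 0.06262 × 100.0/20.04 = 0.3125 mol/L

0.3125 M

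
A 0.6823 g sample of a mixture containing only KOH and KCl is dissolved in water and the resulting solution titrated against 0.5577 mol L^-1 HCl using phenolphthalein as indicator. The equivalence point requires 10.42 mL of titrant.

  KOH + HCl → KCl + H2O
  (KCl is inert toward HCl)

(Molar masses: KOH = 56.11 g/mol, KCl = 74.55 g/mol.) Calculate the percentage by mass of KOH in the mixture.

47.79 %

n(HCl) = 0.01042 × 0.5577 = 5.811 × 10^-3 mol
Let x = n(KOH), y = n(KCl).
Titrant: 1x = 5.811 × 10^-3;  mass: 56.11x + 74.55y = 0.6823
Solving, x = 5.811 × 10^-3 mol, y = 4.778 × 10^-3 mol
mass of KOH = 5.811 × 10^-3 × 56.11 = 0.3261 g
% KOH = 0.3261 / 0.6823 × 100 = 47.79 %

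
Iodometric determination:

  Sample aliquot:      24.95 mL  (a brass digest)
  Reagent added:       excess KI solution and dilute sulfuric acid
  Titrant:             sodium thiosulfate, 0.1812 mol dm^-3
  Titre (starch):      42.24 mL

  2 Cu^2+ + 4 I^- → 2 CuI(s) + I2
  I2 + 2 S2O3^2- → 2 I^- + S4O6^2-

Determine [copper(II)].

0.3068 mol/L

n(S2O3^2-) = 0.04224 × 0.1812 = 7.654 × 10^-3 mol
n(I2) = n(S2O3^2-)/2 = 3.827 × 10^-3 mol
From the 2:1 ratio, n(Cu2+) in the aliquot = 2/1 × 3.827 × 10^-3 = 7.654 × 10^-3 mol
[Cu2+] = 7.654 × 10^-3 / 0.02495 = 0.3068 mol/L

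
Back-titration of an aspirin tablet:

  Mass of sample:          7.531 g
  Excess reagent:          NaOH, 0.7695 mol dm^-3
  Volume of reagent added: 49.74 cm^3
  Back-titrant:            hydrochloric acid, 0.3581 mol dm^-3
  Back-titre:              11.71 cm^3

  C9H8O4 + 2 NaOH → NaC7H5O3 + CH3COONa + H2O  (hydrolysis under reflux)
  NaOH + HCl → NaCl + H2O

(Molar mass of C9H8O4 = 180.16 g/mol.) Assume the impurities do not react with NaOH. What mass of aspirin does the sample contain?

n(NaOH) added = 0.04974 × 0.7695 = 0.03827 mol
n(HCl) used in back-titration = 0.01171 × 0.3581 = 4.193 × 10^-3 mol
n(NaOH) left over = 4.193 × 10^-3 mol (1:1 ratio)
n(NaOH) consumed by analyte = 0.03827 − 4.193 × 10^-3 = 0.03408 mol
From the 1:2 ratio, n(C9H8O4) = 1/2 × 0.03408 = 0.01704 mol
mass of C9H8O4 = 0.01704 × 180.16 = 3.070 g

3.070 g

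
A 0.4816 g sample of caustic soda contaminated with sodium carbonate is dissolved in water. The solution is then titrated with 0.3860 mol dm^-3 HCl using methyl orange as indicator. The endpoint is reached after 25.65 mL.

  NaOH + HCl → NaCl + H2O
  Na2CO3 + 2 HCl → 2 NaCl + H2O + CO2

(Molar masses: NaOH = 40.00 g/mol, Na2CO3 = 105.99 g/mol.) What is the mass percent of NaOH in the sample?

n(HCl) = 0.02565 × 0.3860 = 9.901 × 10^-3 mol
Let x = n(NaOH), y = n(Na2CO3).
Titrant: 1x + 2y = 9.901 × 10^-3;  mass: 40.00x + 105.99y = 0.4816
Solving, x = 3.317 × 10^-3 mol, y = 3.292 × 10^-3 mol
mass of NaOH = 3.317 × 10^-3 × 40.00 = 0.1327 g
% NaOH = 0.1327 / 0.4816 × 100 = 27.55 %

27.55 %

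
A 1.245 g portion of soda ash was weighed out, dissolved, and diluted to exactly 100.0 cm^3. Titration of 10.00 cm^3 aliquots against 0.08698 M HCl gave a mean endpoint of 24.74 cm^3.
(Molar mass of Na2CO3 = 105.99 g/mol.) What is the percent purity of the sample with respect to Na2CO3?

Na2CO3 + 2 HCl → 2 NaCl + H2O + CO2
n(HCl) per titration = 0.02474 × 0.08698 = 2.152 × 10^-3 mol
From the 1:2 ratio, n(Na2CO3) in each aliquot = 1/2 × 2.152 × 10^-3 = 1.076 × 10^-3 mol
n(Na2CO3) in the whole flask = 1.076 × 10^-3 × 100.0/10.00 = 0.01076 mol
mass of Na2CO3 = 0.01076 × 105.99 = 1.140 g
% Na2CO3 = 1.140 / 1.245 × 100 = 91.60 %

91.60 %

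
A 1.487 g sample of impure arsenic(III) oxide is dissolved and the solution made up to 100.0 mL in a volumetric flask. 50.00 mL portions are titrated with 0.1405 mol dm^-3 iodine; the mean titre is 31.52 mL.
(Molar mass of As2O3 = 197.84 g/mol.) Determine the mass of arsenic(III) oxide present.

As2O3 + 2 I2 + 2 H2O → As2O5 + 4 HI
n(I2) per titration = 0.03152 × 0.1405 = 4.429 × 10^-3 mol
From the 1:2 ratio, n(As2O3) in each aliquot = 1/2 × 4.429 × 10^-3 = 2.214 × 10^-3 mol
n(As2O3) in the whole flask = 2.214 × 10^-3 × 100.0/50.00 = 4.429 × 10^-3 mol
mass of As2O3 = 4.429 × 10^-3 × 197.84 = 0.8761 g

0.8761 g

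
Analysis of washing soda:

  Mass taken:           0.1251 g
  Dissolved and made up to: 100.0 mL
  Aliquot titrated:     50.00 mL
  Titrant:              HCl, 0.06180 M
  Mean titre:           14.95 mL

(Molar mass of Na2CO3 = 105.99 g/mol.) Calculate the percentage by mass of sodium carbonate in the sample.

Na2CO3 + 2 HCl → 2 NaCl + H2O + CO2
n(HCl) per titration = 0.01495 × 0.06180 = 9.239 × 10^-4 mol
From the 1:2 ratio, n(Na2CO3) in each aliquot = 1/2 × 9.239 × 10^-4 = 4.620 × 10^-4 mol
n(Na2CO3) in the whole flask = 4.620 × 10^-4 × 100.0/50.00 = 9.239 × 10^-4 mol
mass of Na2CO3 = 9.239 × 10^-4 × 105.99 = 0.09793 g
% Na2CO3 = 0.09793 / 0.1251 × 100 = 78.28 %

78.28 %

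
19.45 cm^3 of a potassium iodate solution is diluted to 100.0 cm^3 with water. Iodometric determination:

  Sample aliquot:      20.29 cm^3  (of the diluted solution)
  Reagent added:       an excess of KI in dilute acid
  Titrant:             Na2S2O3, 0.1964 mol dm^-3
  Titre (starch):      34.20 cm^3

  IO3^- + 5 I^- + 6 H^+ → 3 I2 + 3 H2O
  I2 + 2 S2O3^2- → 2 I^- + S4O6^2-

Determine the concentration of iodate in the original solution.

n(S2O3^2-) = 0.03420 × 0.1964 = 6.717 × 10^-3 mol
n(I2) = n(S2O3^2-)/2 = 3.358 × 10^-3 mol
From the 1:3 ratio, n(IO3^-) in the aliquot = 1/3 × 3.358 × 10^-3 = 1.119 × 10^-3 mol
[IO3^-]_dilute = 1.119 × 10^-3 / 0.02029 = 0.05517 mol/L
[IO3^-]_original = 0.05517 × 100.0/19.45 = 0.2837 mol/L

0.2837 mol/L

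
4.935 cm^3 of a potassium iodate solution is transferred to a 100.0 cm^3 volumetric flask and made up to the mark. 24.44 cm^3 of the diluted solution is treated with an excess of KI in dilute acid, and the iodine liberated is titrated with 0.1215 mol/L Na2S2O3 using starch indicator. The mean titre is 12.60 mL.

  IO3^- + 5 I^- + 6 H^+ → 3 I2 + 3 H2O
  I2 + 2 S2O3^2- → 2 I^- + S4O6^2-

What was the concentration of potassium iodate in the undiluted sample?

0.2115 mol/L

n(S2O3^2-) = 0.01260 × 0.1215 = 1.531 × 10^-3 mol
n(I2) = n(S2O3^2-)/2 = 7.654 × 10^-4 mol
From the 1:3 ratio, n(IO3^-) in the aliquot = 1/3 × 7.654 × 10^-4 = 2.551 × 10^-4 mol
[IO3^-]_dilute = 2.551 × 10^-4 / 0.02444 = 0.01044 mol/L
[IO3^-]_original = 0.01044 × 100.0/4.935 = 0.2115 mol/L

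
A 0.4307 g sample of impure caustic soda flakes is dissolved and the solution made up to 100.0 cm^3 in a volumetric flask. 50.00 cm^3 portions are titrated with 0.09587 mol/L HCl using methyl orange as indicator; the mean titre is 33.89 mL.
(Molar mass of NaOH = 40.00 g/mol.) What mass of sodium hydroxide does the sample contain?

NaOH + HCl → NaCl + H2O
n(HCl) per titration = 0.03389 × 0.09587 = 3.249 × 10^-3 mol
n(NaOH) in each aliquot = 3.249 × 10^-3 mol (1:1 ratio)
n(NaOH) in the whole flask = 3.249 × 10^-3 × 100.0/50.00 = 6.498 × 10^-3 mol
mass of NaOH = 6.498 × 10^-3 × 40.00 = 0.2599 g

0.2599 g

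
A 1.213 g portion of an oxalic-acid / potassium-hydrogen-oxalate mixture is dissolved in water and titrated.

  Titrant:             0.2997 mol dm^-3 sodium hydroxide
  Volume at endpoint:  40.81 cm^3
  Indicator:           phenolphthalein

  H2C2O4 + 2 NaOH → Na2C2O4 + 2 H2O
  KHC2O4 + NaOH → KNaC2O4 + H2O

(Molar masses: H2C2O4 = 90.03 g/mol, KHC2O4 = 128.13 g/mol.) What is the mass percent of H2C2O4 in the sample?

n(NaOH) = 0.04081 × 0.2997 = 0.01223 mol
Let x = n(H2C2O4), y = n(KHC2O4).
Titrant: 2x + 1y = 0.01223;  mass: 90.03x + 128.13y = 1.213
Solving, x = 2.130 × 10^-3 mol, y = 7.970 × 10^-3 mol
mass of H2C2O4 = 2.130 × 10^-3 × 90.03 = 0.1918 g
% H2C2O4 = 0.1918 / 1.213 × 100 = 15.81 %

15.81 %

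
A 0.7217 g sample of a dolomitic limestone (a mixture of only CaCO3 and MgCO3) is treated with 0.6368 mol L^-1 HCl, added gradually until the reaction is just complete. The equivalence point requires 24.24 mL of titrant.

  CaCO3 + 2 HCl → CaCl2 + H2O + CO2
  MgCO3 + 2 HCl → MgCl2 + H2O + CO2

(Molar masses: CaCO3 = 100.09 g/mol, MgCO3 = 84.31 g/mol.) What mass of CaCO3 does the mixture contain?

0.4503 g

n(HCl) = 0.02424 × 0.6368 = 0.01544 mol
Let x = n(CaCO3), y = n(MgCO3).
Titrant: 2x + 2y = 0.01544;  mass: 100.09x + 84.31y = 0.7217
Solving, x = 4.499 × 10^-3 mol, y = 3.219 × 10^-3 mol
mass of CaCO3 = 4.499 × 10^-3 × 100.09 = 0.4503 g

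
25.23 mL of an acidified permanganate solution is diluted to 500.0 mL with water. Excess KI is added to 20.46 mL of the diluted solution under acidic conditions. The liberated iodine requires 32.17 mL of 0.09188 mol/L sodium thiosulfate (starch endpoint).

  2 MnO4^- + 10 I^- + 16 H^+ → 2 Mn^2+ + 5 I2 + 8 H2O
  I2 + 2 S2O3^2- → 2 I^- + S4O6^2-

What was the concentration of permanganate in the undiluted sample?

0.5726 mol/L

n(S2O3^2-) = 0.03217 × 0.09188 = 2.956 × 10^-3 mol
n(I2) = n(S2O3^2-)/2 = 1.478 × 10^-3 mol
From the 2:5 ratio, n(MnO4^-) in the aliquot = 2/5 × 1.478 × 10^-3 = 5.912 × 10^-4 mol
[MnO4^-]_dilute = 5.912 × 10^-4 / 0.02046 = 0.02889 mol/L
[MnO4^-]_original = 0.02889 × 500.0/25.23 = 0.5726 mol/L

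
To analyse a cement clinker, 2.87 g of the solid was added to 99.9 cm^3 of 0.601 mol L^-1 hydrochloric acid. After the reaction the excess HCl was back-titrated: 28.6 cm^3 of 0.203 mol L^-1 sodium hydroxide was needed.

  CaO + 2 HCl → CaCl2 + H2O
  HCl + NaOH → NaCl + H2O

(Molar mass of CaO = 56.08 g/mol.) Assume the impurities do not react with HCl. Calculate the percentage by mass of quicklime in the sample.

n(HCl) added = 0.0999 × 0.601 = 0.0600 mol
n(NaOH) used in back-titration = 0.0286 × 0.203 = 5.81 × 10^-3 mol
n(HCl) left over = 5.81 × 10^-3 mol (1:1 ratio)
n(HCl) consumed by analyte = 0.0600 − 5.81 × 10^-3 = 0.0542 mol
From the 1:2 ratio, n(CaO) = 1/2 × 0.0542 = 0.0271 mol
mass of CaO = 0.0271 × 56.08 = 1.52 g
% CaO = 1.52 / 2.87 × 100 = 53.0 %

53.0 %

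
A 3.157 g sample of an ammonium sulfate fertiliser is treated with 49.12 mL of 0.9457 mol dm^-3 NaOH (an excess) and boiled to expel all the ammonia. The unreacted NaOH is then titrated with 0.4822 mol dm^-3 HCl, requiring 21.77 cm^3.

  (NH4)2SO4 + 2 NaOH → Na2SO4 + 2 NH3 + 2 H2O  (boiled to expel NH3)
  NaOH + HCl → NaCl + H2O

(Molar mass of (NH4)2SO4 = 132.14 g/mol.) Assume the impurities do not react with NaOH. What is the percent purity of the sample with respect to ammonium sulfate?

75.25 %

n(NaOH) added = 0.04912 × 0.9457 = 0.04645 mol
n(HCl) used in back-titration = 0.02177 × 0.4822 = 0.01050 mol
n(NaOH) left over = 0.01050 mol (1:1 ratio)
n(NaOH) consumed by analyte = 0.04645 − 0.01050 = 0.03596 mol
From the 1:2 ratio, n((NH4)2SO4) = 1/2 × 0.03596 = 0.01798 mol
mass of (NH4)2SO4 = 0.01798 × 132.14 = 2.376 g
% (NH4)2SO4 = 2.376 / 3.157 × 100 = 75.25 %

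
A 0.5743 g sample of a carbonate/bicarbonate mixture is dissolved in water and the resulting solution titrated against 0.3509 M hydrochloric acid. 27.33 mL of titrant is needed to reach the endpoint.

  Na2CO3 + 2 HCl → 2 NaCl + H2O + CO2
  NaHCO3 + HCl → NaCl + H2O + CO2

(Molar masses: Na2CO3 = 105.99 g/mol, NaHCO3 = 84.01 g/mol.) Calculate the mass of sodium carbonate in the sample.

0.3953 g

n(HCl) = 0.02733 × 0.3509 = 9.590 × 10^-3 mol
Let x = n(Na2CO3), y = n(NaHCO3).
Titrant: 2x + 1y = 9.590 × 10^-3;  mass: 105.99x + 84.01y = 0.5743
Solving, x = 3.730 × 10^-3 mol, y = 2.130 × 10^-3 mol
mass of Na2CO3 = 3.730 × 10^-3 × 105.99 = 0.3953 g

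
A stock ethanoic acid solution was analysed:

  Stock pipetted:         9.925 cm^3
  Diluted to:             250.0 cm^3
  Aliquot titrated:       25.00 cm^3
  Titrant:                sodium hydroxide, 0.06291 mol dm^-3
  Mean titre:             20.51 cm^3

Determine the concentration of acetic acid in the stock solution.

CH3COOH + NaOH → CH3COONa + H2O
n(NaOH) = 0.02051 × 0.06291 = 1.290 × 10^-3 mol
n(CH3COOH) in the aliquot = 1.290 × 10^-3 mol (1:1 ratio)
[CH3COOH]_dilute = 1.290 × 10^-3 / 0.02500 = 0.05161 mol/L
Dilution factor = 250.0 / 9.925 = 25.19
[CH3COOH]_stock = 0.05161 × 25.19 = 1.300 mol/L

1.300 mol/L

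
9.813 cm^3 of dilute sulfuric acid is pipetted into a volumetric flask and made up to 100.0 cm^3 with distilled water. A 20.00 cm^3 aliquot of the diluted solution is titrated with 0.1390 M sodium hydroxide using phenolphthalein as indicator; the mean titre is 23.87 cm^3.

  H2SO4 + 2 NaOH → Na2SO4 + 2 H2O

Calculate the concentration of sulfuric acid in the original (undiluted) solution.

n(NaOH) = 0.02387 × 0.1390 = 3.318 × 10^-3 mol
From the 1:2 ratio, n(H2SO4) in the aliquot = 1/2 × 3.318 × 10^-3 = 1.659 × 10^-3 mol
[H2SO4]_dilute = 1.659 × 10^-3 / 0.02000 = 0.08295 mol/L
Dilution factor = 100.0 / 9.813 = 10.19
[H2SO4]_stock = 0.08295 × 10.19 = 0.8453 mol/L

0.8453 M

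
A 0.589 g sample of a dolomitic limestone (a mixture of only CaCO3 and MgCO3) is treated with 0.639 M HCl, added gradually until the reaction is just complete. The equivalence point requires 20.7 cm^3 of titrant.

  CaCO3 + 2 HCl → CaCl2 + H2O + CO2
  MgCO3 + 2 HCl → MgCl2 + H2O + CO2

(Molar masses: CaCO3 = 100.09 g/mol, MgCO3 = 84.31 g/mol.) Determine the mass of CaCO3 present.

n(HCl) = 0.0207 × 0.639 = 0.0132 mol
Let x = n(CaCO3), y = n(MgCO3).
Titrant: 2x + 2y = 0.0132;  mass: 100.09x + 84.31y = 0.589
Solving, x = 1.99 × 10^-3 mol, y = 4.62 × 10^-3 mol
mass of CaCO3 = 1.99 × 10^-3 × 100.09 = 0.199 g

0.199 g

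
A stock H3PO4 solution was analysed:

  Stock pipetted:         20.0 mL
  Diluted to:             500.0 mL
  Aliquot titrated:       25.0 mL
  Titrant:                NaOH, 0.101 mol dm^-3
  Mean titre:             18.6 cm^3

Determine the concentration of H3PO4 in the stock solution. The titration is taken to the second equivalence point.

0.939 mol/L

H3PO4 + 2 NaOH → Na2HPO4 + 2 H2O
n(NaOH) = 0.0186 × 0.101 = 1.88 × 10^-3 mol
From the 1:2 ratio, n(H3PO4) in the aliquot = 1/2 × 1.88 × 10^-3 = 9.39 × 10^-4 mol
[H3PO4]_dilute = 9.39 × 10^-4 / 0.0250 = 0.0376 mol/L
Dilution factor = 500.0 / 20.0 = 25.00
[H3PO4]_stock = 0.0376 × 25.00 = 0.939 mol/L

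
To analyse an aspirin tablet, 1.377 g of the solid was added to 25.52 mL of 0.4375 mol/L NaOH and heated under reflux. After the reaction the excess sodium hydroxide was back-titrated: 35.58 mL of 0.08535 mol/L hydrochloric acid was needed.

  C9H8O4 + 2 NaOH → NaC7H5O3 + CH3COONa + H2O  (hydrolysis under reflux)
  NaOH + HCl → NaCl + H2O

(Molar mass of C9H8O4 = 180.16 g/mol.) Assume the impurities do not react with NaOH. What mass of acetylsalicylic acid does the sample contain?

n(NaOH) added = 0.02552 × 0.4375 = 0.01116 mol
n(HCl) used in back-titration = 0.03558 × 0.08535 = 3.037 × 10^-3 mol
n(NaOH) left over = 3.037 × 10^-3 mol (1:1 ratio)
n(NaOH) consumed by analyte = 0.01116 − 3.037 × 10^-3 = 8.128 × 10^-3 mol
From the 1:2 ratio, n(C9H8O4) = 1/2 × 8.128 × 10^-3 = 4.064 × 10^-3 mol
mass of C9H8O4 = 4.064 × 10^-3 × 180.16 = 0.7322 g

0.7322 g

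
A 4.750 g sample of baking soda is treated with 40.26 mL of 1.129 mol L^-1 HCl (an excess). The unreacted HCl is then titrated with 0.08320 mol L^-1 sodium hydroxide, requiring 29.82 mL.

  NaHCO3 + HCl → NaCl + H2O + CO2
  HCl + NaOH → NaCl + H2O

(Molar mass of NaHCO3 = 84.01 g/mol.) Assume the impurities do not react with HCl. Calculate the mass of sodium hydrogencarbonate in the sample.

n(HCl) added = 0.04026 × 1.129 = 0.04545 mol
n(NaOH) used in back-titration = 0.02982 × 0.08320 = 2.481 × 10^-3 mol
n(HCl) left over = 2.481 × 10^-3 mol (1:1 ratio)
n(HCl) consumed by analyte = 0.04545 − 2.481 × 10^-3 = 0.04297 mol
n(NaHCO3) = 0.04297 mol (1:1 ratio)
mass of NaHCO3 = 0.04297 × 84.01 = 3.610 g

3.610 g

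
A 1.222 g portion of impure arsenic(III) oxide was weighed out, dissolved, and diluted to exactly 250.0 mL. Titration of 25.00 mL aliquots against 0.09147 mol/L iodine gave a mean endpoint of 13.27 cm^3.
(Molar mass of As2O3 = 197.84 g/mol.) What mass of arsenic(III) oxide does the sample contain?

As2O3 + 2 I2 + 2 H2O → As2O5 + 4 HI
n(I2) per titration = 0.01327 × 0.09147 = 1.214 × 10^-3 mol
From the 1:2 ratio, n(As2O3) in each aliquot = 1/2 × 1.214 × 10^-3 = 6.069 × 10^-4 mol
n(As2O3) in the whole flask = 6.069 × 10^-4 × 250.0/25.00 = 6.069 × 10^-3 mol
mass of As2O3 = 6.069 × 10^-3 × 197.84 = 1.201 g

1.201 g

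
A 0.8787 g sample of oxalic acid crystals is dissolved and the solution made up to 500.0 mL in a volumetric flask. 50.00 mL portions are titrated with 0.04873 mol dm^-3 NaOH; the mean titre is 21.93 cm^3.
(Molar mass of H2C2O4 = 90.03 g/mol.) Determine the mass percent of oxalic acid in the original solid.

54.75 %

H2C2O4 + 2 NaOH → Na2C2O4 + 2 H2O
n(NaOH) per titration = 0.02193 × 0.04873 = 1.069 × 10^-3 mol
From the 1:2 ratio, n(H2C2O4) in each aliquot = 1/2 × 1.069 × 10^-3 = 5.343 × 10^-4 mol
n(H2C2O4) in the whole flask = 5.343 × 10^-4 × 500.0/50.00 = 5.343 × 10^-3 mol
mass of H2C2O4 = 5.343 × 10^-3 × 90.03 = 0.4811 g
% H2C2O4 = 0.4811 / 0.8787 × 100 = 54.75 %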